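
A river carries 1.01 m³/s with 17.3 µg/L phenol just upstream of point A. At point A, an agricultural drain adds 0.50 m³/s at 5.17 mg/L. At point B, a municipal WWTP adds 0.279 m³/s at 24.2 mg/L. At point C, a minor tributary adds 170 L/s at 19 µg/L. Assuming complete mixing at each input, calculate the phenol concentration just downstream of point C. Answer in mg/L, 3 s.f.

4.78 mg/L

17.3 µg/L = 0.0173 mg/L.
After input A: C = (1.01·0.0173 + 0.5·5.17) / 1.51 = 1.723 mg/L.
After input B: C = (1.51·1.723 + 0.279·24.2) / 1.789 = 5.229 mg/L.
170 L/s = 0.17 m³/s.
19 µg/L = 0.019 mg/L.
After input C: C = (1.789·5.229 + 0.17·0.019) / 1.959 = 4.777 mg/L.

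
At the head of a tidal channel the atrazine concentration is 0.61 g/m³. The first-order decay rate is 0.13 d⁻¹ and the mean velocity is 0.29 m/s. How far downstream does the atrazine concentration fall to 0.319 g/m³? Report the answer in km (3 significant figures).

125 km

From C = C₀·e^(−kt), t = ln(C₀/C)/k = ln(0.61/0.319)/0.13 = 0.6483/0.13 = 4.987 d.
Distance = v·t = 0.29 m/s × 4.308e+05 s = 1.249e+05 m = 124.9 km.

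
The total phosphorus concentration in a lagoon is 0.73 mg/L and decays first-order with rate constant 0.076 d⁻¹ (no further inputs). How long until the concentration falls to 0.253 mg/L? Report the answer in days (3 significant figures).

t = ln(C₀/C)/k = ln(0.73/0.253)/0.076 = 1.06/0.076 = 13.94 d.

13.9 d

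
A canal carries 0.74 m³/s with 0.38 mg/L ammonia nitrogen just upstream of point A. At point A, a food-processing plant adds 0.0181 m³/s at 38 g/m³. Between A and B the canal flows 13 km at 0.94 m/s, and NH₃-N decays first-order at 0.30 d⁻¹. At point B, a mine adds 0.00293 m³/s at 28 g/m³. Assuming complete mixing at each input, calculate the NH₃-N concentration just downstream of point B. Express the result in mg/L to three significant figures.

After input A: C = (0.74·0.38 + 0.0181·38) / 0.7581 = 1.278 mg/L.
Over the 13 km reach to input B (t = 1.383e+04 s = 0.1601 d), decay gives C = 1.278·exp(−0.30·0.1601) = 1.218 mg/L.
After input B: C = (0.7581·1.218 + 0.00293·28) / 0.761 = 1.321 mg/L.

1.32 mg/L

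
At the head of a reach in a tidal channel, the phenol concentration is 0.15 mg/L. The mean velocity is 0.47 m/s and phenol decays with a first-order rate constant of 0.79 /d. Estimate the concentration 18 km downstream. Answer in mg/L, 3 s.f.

0.106 mg/L

Travel time t = 18 km / 0.47 m/s = 1.8e+04/0.47 = 3.83e+04 s = 0.4433 d.
First-order decay: C = 0.15·exp(−0.79·0.4433) = 0.15·0.7046 = 0.1057 mg/L.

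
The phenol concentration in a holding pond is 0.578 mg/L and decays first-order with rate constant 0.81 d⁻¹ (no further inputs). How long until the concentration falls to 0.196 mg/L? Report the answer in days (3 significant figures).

t = ln(C₀/C)/k = ln(0.578/0.196)/0.81 = 1.081/0.81 = 1.335 d.

1.34 d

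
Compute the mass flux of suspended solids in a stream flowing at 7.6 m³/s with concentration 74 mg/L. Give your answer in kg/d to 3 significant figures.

48600 kg/d

Mass flux = Q·C = 7.6 m³/s × 74 g/m³ = 562.4 g/s.
= 562.4 g/s × 86.4 = 4.859e+04 kg/d.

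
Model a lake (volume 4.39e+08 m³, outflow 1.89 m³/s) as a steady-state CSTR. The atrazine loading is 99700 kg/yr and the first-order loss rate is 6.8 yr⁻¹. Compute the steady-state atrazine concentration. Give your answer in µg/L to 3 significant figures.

Outflow Q = 1.89 m³/s × 3.156e+07 s/yr = 5.964e+07 m³/yr.
Steady-state CSTR mass balance: W = Q·C + k·V·C, so C = W/(Q + kV).
Q + kV = 5.964e+07 + 6.8·4.39e+08 = 3.045e+09 m³/yr.
C = 99700/3.045e+09 = 3.274e-05 kg/m³ = 0.03274 mg/L = 32.74 µg/L.

32.7 µg/L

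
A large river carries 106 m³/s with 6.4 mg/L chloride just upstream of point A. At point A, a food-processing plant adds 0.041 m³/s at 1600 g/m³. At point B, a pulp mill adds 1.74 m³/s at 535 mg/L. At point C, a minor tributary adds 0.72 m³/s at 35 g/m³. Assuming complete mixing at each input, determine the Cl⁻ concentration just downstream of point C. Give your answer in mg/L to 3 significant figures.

15.7 mg/L

After input A: C = (106·6.4 + 0.041·1600) / 106 = 7.016 mg/L.
After input B: C = (106·7.016 + 1.74·535) / 107.8 = 15.54 mg/L.
After input C: C = (107.8·15.54 + 0.72·35) / 108.5 = 15.67 mg/L.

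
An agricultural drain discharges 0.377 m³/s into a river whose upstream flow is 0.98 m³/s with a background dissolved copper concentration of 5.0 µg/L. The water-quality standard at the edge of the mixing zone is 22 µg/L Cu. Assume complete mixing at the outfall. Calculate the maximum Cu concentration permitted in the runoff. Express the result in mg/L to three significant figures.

0.0662 mg/L

5.0 µg/L = 0.005 mg/L.
22 µg/L = 0.022 mg/L.
Mass balance: 0.022·1.357 = 0.377·Cₑ + 0.98·0.005.
Cₑ = (0.02985 − 0.0049) / 0.377 = 0.06619 mg/L.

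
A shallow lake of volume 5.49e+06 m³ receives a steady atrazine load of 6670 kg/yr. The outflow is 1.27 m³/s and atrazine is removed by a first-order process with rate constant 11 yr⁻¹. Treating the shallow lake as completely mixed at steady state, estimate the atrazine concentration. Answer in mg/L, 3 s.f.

0.0664 mg/L

Outflow Q = 1.27 m³/s × 3.156e+07 s/yr = 4.008e+07 m³/yr.
Steady-state CSTR mass balance: W = Q·C + k·V·C, so C = W/(Q + kV).
Q + kV = 4.008e+07 + 11·5.49e+06 = 1.005e+08 m³/yr.
C = 6670/1.005e+08 = 6.639e-05 kg/m³ = 0.06639 mg/L.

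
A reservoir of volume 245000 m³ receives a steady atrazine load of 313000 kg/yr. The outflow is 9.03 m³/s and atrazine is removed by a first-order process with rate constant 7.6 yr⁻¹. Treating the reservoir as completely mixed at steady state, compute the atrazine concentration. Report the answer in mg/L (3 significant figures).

Outflow Q = 9.03 m³/s × 3.156e+07 s/yr = 2.85e+08 m³/yr.
Steady-state CSTR mass balance: W = Q·C + k·V·C, so C = W/(Q + kV).
Q + kV = 2.85e+08 + 7.6·245000 = 2.868e+08 m³/yr.
C = 313000/2.868e+08 = 0.001091 kg/m³ = 1.091 mg/L.

1.09 mg/L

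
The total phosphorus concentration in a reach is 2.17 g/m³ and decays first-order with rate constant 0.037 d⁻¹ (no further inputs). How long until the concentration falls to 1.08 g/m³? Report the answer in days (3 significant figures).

18.9 d

t = ln(C₀/C)/k = ln(2.17/1.08)/0.037 = 0.6978/0.037 = 18.86 d.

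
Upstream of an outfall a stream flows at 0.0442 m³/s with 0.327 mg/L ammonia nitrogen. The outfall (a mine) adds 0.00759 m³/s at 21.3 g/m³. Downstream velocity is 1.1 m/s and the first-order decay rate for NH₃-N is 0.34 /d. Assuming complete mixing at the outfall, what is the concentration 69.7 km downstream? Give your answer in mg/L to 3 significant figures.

2.65 mg/L

After complete mixing, C₀ = (0.00759·21.3 + 0.0442·0.327) / 0.05179 = 3.401 mg/L.
Travel time t = 6.97e+04 m / 1.1 m/s = 6.336e+04 s = 0.7334 d.
C = 3.401·exp(−0.34·0.7334) = 3.401·0.7793 = 2.65 mg/L.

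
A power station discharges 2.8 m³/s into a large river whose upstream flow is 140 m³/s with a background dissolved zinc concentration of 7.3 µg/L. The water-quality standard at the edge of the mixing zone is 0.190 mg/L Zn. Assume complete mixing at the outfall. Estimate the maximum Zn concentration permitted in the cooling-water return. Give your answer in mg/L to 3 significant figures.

7.3 µg/L = 0.0073 mg/L.
Mass balance: 0.19·142.8 = 2.8·Cₑ + 140·0.0073.
Cₑ = (27.13 − 1.022) / 2.8 = 9.325 mg/L.

9.33 mg/L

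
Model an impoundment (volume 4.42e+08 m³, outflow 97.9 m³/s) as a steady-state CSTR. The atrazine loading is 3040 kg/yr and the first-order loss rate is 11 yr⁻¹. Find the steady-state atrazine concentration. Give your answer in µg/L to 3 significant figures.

0.382 µg/L

Outflow Q = 97.9 m³/s × 3.156e+07 s/yr = 3.089e+09 m³/yr.
Steady-state CSTR mass balance: W = Q·C + k·V·C, so C = W/(Q + kV).
Q + kV = 3.089e+09 + 11·4.42e+08 = 7.951e+09 m³/yr.
C = 3040/7.951e+09 = 3.823e-07 kg/m³ = 0.0003823 mg/L = 0.3823 µg/L.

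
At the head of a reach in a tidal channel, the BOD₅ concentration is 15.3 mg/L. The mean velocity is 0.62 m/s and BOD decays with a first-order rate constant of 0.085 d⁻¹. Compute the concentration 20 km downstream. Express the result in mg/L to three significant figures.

14.8 mg/L

Travel time t = 20 km / 0.62 m/s = 2e+04/0.62 = 3.226e+04 s = 0.3734 d.
First-order decay: C = 15.3·exp(−0.085·0.3734) = 15.3·0.9688 = 14.82 mg/L.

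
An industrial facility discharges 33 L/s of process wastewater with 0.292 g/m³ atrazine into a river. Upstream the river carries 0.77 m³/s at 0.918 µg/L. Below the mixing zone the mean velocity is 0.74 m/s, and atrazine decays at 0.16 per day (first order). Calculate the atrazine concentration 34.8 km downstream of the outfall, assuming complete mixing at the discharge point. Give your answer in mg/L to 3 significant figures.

0.0118 mg/L

33 L/s = 0.033 m³/s.
0.918 µg/L = 0.000918 mg/L.
After complete mixing, C₀ = (0.033·0.292 + 0.77·0.000918) / 0.803 = 0.01288 mg/L.
Travel time t = 3.48e+04 m / 0.74 m/s = 4.703e+04 s = 0.5443 d.
C = 0.01288·exp(−0.16·0.5443) = 0.01288·0.9166 = 0.01181 mg/L.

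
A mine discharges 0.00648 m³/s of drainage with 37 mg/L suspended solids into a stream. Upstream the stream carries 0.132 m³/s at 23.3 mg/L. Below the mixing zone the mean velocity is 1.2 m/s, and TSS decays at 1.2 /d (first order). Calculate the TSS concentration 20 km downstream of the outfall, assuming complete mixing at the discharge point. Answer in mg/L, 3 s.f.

After complete mixing, C₀ = (0.00648·37 + 0.132·23.3) / 0.1385 = 23.94 mg/L.
Travel time t = 2e+04 m / 1.2 m/s = 1.667e+04 s = 0.1929 d.
C = 23.94·exp(−1.2·0.1929) = 23.94·0.7934 = 18.99 mg/L.

19.0 mg/L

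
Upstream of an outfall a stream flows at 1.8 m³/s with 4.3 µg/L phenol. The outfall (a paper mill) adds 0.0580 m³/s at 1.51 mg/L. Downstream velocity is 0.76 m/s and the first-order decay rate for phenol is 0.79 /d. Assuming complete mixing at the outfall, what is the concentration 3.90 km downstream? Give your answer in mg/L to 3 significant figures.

0.0490 mg/L

4.3 µg/L = 0.0043 mg/L.
After complete mixing, C₀ = (0.058·1.51 + 1.8·0.0043) / 1.858 = 0.0513 mg/L.
Travel time t = 3900 m / 0.76 m/s = 5132 s = 0.05939 d.
C = 0.0513·exp(−0.79·0.05939) = 0.0513·0.9542 = 0.04895 mg/L.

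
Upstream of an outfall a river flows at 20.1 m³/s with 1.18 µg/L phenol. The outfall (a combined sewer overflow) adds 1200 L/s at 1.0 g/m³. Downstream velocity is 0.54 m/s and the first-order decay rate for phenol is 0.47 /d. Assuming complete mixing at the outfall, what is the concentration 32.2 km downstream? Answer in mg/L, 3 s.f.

1200 L/s = 1.2 m³/s.
1.18 µg/L = 0.00118 mg/L.
After complete mixing, C₀ = (1.2·1 + 20.1·0.00118) / 21.3 = 0.05745 mg/L.
Travel time t = 3.22e+04 m / 0.54 m/s = 5.963e+04 s = 0.6902 d.
C = 0.05745·exp(−0.47·0.6902) = 0.05745·0.723 = 0.04154 mg/L.

0.0415 mg/L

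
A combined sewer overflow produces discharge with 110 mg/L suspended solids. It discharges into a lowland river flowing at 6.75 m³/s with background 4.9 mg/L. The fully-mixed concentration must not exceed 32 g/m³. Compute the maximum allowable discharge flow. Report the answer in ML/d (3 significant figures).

Mass balance at complete mixing: C_std·(Q_w + Q_r) = Q_w·C_e + Q_r·C_b.
Rearranging, Q_w = Q_r·(C_std − C_b)/(C_e − C_std) = 6.75·(32 − 4.9) / (110 − 32) = 2.345 m³/s.
= 202.6 ML/d.

203 ML/d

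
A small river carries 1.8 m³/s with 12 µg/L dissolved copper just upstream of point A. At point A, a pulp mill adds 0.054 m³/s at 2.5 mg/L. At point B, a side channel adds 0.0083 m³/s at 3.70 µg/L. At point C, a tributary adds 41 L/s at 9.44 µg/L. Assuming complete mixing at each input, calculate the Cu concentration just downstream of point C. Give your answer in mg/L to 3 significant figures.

0.0825 mg/L

12 µg/L = 0.012 mg/L.
After input A: C = (1.8·0.012 + 0.054·2.5) / 1.854 = 0.08447 mg/L.
3.70 µg/L = 0.0037 mg/L.
After input B: C = (1.854·0.08447 + 0.0083·0.0037) / 1.862 = 0.08411 mg/L.
41 L/s = 0.041 m³/s.
9.44 µg/L = 0.00944 mg/L.
After input C: C = (1.862·0.08411 + 0.041·0.00944) / 1.903 = 0.0825 mg/L.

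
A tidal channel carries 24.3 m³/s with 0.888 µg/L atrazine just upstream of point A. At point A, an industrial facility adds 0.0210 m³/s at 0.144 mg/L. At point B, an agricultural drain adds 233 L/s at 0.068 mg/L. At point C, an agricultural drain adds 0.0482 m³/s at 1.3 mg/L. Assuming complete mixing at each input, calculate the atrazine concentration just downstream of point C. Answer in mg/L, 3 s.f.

0.888 µg/L = 0.000888 mg/L.
After input A: C = (24.3·0.000888 + 0.021·0.144) / 24.32 = 0.001012 mg/L.
233 L/s = 0.233 m³/s.
After input B: C = (24.32·0.001012 + 0.233·0.068) / 24.55 = 0.001647 mg/L.
After input C: C = (24.55·0.001647 + 0.0482·1.3) / 24.6 = 0.004191 mg/L.

0.00419 mg/L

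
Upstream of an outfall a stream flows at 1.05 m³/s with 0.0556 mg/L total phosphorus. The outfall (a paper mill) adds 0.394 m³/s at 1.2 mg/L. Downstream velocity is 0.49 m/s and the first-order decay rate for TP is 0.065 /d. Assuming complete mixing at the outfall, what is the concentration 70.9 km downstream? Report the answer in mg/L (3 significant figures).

0.330 mg/L

After complete mixing, C₀ = (0.394·1.2 + 1.05·0.0556) / 1.444 = 0.3679 mg/L.
Travel time t = 7.09e+04 m / 0.49 m/s = 1.447e+05 s = 1.675 d.
C = 0.3679·exp(−0.065·1.675) = 0.3679·0.8969 = 0.3299 mg/L.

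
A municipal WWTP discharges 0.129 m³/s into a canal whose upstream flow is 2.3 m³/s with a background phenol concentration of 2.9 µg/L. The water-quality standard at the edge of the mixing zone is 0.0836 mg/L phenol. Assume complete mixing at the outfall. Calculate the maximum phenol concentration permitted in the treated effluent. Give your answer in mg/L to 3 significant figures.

2.9 µg/L = 0.0029 mg/L.
Mass balance: 0.0836·2.429 = 0.129·Cₑ + 2.3·0.0029.
Cₑ = (0.2031 − 0.00667) / 0.129 = 1.522 mg/L.

1.52 mg/L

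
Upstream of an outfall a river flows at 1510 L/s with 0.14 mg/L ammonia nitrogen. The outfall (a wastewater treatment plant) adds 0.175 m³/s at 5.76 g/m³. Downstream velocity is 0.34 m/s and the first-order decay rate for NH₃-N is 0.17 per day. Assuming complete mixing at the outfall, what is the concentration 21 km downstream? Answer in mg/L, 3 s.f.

0.641 mg/L

1510 L/s = 1.51 m³/s.
After complete mixing, C₀ = (0.175·5.76 + 1.51·0.14) / 1.685 = 0.7237 mg/L.
Travel time t = 2.1e+04 m / 0.34 m/s = 6.176e+04 s = 0.7149 d.
C = 0.7237·exp(−0.17·0.7149) = 0.7237·0.8856 = 0.6409 mg/L.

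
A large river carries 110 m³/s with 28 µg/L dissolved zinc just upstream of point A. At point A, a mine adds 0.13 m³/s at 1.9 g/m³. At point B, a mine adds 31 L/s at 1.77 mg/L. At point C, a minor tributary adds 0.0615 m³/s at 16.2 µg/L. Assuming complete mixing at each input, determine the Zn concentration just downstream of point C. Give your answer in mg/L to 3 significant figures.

0.0307 mg/L

28 µg/L = 0.028 mg/L.
After input A: C = (110·0.028 + 0.13·1.9) / 110.1 = 0.03021 mg/L.
31 L/s = 0.031 m³/s.
After input B: C = (110.1·0.03021 + 0.031·1.77) / 110.2 = 0.0307 mg/L.
16.2 µg/L = 0.0162 mg/L.
After input C: C = (110.2·0.0307 + 0.0615·0.0162) / 110.2 = 0.03069 mg/L.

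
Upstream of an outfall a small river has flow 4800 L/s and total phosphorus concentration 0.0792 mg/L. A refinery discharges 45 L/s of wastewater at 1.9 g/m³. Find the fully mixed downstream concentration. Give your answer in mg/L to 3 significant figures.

45 L/s = 0.045 m³/s.
4800 L/s = 4.8 m³/s.
By mass balance at complete mixing, C = (0.045·1.9 + 4.8·0.0792) / (0.045 + 4.8) = 0.4657/4.845 = 0.09611 mg/L.

0.0961 mg/L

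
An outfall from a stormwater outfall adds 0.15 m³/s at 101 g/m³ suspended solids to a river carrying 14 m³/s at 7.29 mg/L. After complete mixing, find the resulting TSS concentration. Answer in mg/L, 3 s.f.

8.28 mg/L

Flow-weighted mixing gives C = (0.15·101 + 14·7.29) / (0.15 + 14) = 117.2/14.15 = 8.283 mg/L.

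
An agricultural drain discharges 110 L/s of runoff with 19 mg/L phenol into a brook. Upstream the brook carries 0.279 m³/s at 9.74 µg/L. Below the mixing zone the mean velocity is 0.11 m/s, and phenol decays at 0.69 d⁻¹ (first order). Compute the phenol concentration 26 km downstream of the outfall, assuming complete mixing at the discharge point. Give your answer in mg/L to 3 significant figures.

110 L/s = 0.11 m³/s.
9.74 µg/L = 0.00974 mg/L.
After complete mixing, C₀ = (0.11·19 + 0.279·0.00974) / 0.389 = 5.38 mg/L.
Travel time t = 2.6e+04 m / 0.11 m/s = 2.364e+05 s = 2.736 d.
C = 5.38·exp(−0.69·2.736) = 5.38·0.1514 = 0.8147 mg/L.

0.815 mg/L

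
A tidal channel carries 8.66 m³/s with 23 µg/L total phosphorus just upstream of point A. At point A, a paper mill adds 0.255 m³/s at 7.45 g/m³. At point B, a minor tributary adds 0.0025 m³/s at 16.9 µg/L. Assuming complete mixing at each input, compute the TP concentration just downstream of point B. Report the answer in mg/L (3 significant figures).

23 µg/L = 0.023 mg/L.
After input A: C = (8.66·0.023 + 0.255·7.45) / 8.915 = 0.2354 mg/L.
16.9 µg/L = 0.0169 mg/L.
After input B: C = (8.915·0.2354 + 0.0025·0.0169) / 8.918 = 0.2354 mg/L.

0.235 mg/L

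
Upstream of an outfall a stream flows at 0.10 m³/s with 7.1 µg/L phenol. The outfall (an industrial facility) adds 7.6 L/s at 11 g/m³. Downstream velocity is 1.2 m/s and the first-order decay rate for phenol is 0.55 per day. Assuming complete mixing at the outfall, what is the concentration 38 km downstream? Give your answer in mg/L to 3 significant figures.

7.6 L/s = 0.0076 m³/s.
7.1 µg/L = 0.0071 mg/L.
After complete mixing, C₀ = (0.0076·11 + 0.1·0.0071) / 0.1076 = 0.7836 mg/L.
Travel time t = 3.8e+04 m / 1.2 m/s = 3.167e+04 s = 0.3665 d.
C = 0.7836·exp(−0.55·0.3665) = 0.7836·0.8174 = 0.6405 mg/L.

0.641 mg/L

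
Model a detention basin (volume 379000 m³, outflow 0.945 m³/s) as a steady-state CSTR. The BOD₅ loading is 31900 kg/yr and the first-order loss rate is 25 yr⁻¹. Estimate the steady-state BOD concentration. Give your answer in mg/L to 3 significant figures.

Outflow Q = 0.945 m³/s × 3.156e+07 s/yr = 2.982e+07 m³/yr.
Steady-state CSTR mass balance: W = Q·C + k·V·C, so C = W/(Q + kV).
Q + kV = 2.982e+07 + 25·379000 = 3.93e+07 m³/yr.
C = 31900/3.93e+07 = 0.0008118 kg/m³ = 0.8118 mg/L.

0.812 mg/L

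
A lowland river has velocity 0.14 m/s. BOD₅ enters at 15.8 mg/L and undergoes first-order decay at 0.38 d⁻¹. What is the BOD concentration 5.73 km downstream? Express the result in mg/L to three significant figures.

13.2 mg/L

Travel time t = 5.73 km / 0.14 m/s = 5730/0.14 = 4.093e+04 s = 0.4737 d.
First-order decay: C = 15.8·exp(−0.38·0.4737) = 15.8·0.8353 = 13.2 mg/L.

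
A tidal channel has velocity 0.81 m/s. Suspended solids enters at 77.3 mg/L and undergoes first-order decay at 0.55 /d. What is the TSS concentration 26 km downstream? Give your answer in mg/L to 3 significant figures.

63.0 mg/L

Travel time t = 26 km / 0.81 m/s = 2.6e+04/0.81 = 3.21e+04 s = 0.3715 d.
First-order decay: C = 77.3·exp(−0.55·0.3715) = 77.3·0.8152 = 63.01 mg/L.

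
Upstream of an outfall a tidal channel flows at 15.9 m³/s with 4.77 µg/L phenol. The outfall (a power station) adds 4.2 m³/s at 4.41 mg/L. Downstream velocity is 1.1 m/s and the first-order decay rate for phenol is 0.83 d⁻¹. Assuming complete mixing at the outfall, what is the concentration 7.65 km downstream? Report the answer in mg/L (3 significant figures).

4.77 µg/L = 0.00477 mg/L.
After complete mixing, C₀ = (4.2·4.41 + 15.9·0.00477) / 20.1 = 0.9253 mg/L.
Travel time t = 7650 m / 1.1 m/s = 6955 s = 0.08049 d.
C = 0.9253·exp(−0.83·0.08049) = 0.9253·0.9354 = 0.8655 mg/L.

0.865 mg/L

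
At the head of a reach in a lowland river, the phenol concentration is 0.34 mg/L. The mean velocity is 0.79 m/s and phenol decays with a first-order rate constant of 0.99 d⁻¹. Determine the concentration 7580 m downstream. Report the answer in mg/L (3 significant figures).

0.305 mg/L

Travel time t = 7580 m / 0.79 m/s = 7580/0.79 = 9595 s = 0.1111 d.
First-order decay: C = 0.34·exp(−0.99·0.1111) = 0.34·0.8959 = 0.3046 mg/L.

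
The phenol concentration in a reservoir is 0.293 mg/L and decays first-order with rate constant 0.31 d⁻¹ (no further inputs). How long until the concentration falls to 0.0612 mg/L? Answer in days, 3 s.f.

t = ln(C₀/C)/k = ln(0.293/0.0612)/0.31 = 1.566/0.31 = 5.052 d.

5.05 d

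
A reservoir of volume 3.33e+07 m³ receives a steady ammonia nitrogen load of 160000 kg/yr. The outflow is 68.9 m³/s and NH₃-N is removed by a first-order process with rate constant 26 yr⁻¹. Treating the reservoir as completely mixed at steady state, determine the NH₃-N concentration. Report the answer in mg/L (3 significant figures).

Outflow Q = 68.9 m³/s × 3.156e+07 s/yr = 2.174e+09 m³/yr.
Steady-state CSTR mass balance: W = Q·C + k·V·C, so C = W/(Q + kV).
Q + kV = 2.174e+09 + 26·3.33e+07 = 3.04e+09 m³/yr.
C = 160000/3.04e+09 = 5.263e-05 kg/m³ = 0.05263 mg/L.

0.0526 mg/L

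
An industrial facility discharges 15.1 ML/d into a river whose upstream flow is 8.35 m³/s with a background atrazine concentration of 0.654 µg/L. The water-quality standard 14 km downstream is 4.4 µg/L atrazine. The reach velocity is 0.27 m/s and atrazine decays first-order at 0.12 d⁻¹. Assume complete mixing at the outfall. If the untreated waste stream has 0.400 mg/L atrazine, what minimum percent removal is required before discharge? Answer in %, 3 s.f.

50.1 %

15.1 ML/d = 0.1748 m³/s.
0.654 µg/L = 0.000654 mg/L.
4.4 µg/L = 0.0044 mg/L.
Travel time to the compliance point: t = 1.4e+04/0.27 = 5.185e+04 s = 0.6001 d; decay factor exp(−0.12·0.6001) = 0.9305.
So the concentration just after mixing may be at most 0.0044/0.9305 = 0.004729 mg/L.
Mass balance: 0.004729·8.525 = 0.1748·Cₑ + 8.35·0.000654.
Cₑ = (0.04031 − 0.005461) / 0.1748 = 0.1994 mg/L.
Required removal = 1 − 0.1994/0.400 = 50.15 %.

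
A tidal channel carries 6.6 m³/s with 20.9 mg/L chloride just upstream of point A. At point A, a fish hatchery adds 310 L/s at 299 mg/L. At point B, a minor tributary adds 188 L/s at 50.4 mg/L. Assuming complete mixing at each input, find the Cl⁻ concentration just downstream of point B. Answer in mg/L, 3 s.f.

310 L/s = 0.31 m³/s.
After input A: C = (6.6·20.9 + 0.31·299) / 6.91 = 33.38 mg/L.
188 L/s = 0.188 m³/s.
After input B: C = (6.91·33.38 + 0.188·50.4) / 7.098 = 33.83 mg/L.

33.8 mg/L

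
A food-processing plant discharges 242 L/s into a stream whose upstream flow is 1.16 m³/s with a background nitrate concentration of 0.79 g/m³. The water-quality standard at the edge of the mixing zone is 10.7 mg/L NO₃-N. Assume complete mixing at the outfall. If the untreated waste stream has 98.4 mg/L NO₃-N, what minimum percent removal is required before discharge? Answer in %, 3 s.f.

40.9 %

242 L/s = 0.242 m³/s.
Mass balance: 10.7·1.402 = 0.242·Cₑ + 1.16·0.79.
Cₑ = (15 − 0.9164) / 0.242 = 58.2 mg/L.
Required removal = 1 − 58.2/98.4 = 40.85 %.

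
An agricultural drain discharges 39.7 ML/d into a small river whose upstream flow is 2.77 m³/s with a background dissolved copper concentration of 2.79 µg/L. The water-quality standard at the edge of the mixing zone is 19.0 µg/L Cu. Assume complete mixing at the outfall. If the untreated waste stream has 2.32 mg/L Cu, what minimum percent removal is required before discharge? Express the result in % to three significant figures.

39.7 ML/d = 0.4595 m³/s.
2.79 µg/L = 0.00279 mg/L.
19.0 µg/L = 0.019 mg/L.
Mass balance: 0.019·3.229 = 0.4595·Cₑ + 2.77·0.00279.
Cₑ = (0.06136 − 0.007728) / 0.4595 = 0.1167 mg/L.
Required removal = 1 − 0.1167/2.32 = 94.97 %.

95.0 %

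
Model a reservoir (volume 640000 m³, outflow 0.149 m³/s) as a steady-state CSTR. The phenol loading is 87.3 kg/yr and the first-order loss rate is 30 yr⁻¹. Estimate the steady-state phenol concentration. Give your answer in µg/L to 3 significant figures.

3.65 µg/L

Outflow Q = 0.149 m³/s × 3.156e+07 s/yr = 4.702e+06 m³/yr.
Steady-state CSTR mass balance: W = Q·C + k·V·C, so C = W/(Q + kV).
Q + kV = 4.702e+06 + 30·640000 = 2.39e+07 m³/yr.
C = 87.3/2.39e+07 = 3.652e-06 kg/m³ = 0.003652 mg/L = 3.652 µg/L.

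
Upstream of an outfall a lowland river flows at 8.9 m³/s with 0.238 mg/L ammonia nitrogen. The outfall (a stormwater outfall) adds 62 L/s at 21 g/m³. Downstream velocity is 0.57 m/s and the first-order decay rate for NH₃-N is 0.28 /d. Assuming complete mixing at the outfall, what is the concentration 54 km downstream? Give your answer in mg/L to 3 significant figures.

0.281 mg/L

62 L/s = 0.062 m³/s.
After complete mixing, C₀ = (0.062·21 + 8.9·0.238) / 8.962 = 0.3816 mg/L.
Travel time t = 5.4e+04 m / 0.57 m/s = 9.474e+04 s = 1.096 d.
C = 0.3816·exp(−0.28·1.096) = 0.3816·0.7356 = 0.2807 mg/L.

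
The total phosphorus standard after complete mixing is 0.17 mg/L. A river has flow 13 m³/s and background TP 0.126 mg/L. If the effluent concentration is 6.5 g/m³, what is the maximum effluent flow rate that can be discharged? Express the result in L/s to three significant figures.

Mass balance at complete mixing: C_std·(Q_w + Q_r) = Q_w·C_e + Q_r·C_b.
Rearranging, Q_w = Q_r·(C_std − C_b)/(C_e − C_std) = 13·(0.17 − 0.126) / (6.5 − 0.17) = 0.09036 m³/s.
= 90.36 L/s.

90.4 L/s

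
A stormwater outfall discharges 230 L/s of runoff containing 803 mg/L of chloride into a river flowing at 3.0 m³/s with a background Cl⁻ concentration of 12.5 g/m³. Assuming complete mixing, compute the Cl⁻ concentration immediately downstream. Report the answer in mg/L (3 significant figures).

230 L/s = 0.23 m³/s.
Conservation of mass across the mixing zone: C = (0.23·803 + 3·12.5) / (0.23 + 3) = 222.2/3.23 = 68.79 mg/L.

68.8 mg/L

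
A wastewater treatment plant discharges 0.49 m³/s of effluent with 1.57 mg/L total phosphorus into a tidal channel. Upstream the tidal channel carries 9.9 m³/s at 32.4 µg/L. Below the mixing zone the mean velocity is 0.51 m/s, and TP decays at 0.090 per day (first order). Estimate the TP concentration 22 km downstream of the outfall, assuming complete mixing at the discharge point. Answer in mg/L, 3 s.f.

32.4 µg/L = 0.0324 mg/L.
After complete mixing, C₀ = (0.49·1.57 + 9.9·0.0324) / 10.39 = 0.1049 mg/L.
Travel time t = 2.2e+04 m / 0.51 m/s = 4.314e+04 s = 0.4993 d.
C = 0.1049·exp(−0.090·0.4993) = 0.1049·0.9561 = 0.1003 mg/L.

0.100 mg/L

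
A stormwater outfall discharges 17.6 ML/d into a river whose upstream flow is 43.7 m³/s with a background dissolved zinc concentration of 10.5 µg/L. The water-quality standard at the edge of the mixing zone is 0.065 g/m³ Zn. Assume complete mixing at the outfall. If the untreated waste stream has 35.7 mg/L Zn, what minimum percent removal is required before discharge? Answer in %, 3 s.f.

67.1 %

17.6 ML/d = 0.2037 m³/s.
10.5 µg/L = 0.0105 mg/L.
Mass balance: 0.065·43.9 = 0.2037·Cₑ + 43.7·0.0105.
Cₑ = (2.854 − 0.4589) / 0.2037 = 11.76 mg/L.
Required removal = 1 − 11.76/35.7 = 67.07 %.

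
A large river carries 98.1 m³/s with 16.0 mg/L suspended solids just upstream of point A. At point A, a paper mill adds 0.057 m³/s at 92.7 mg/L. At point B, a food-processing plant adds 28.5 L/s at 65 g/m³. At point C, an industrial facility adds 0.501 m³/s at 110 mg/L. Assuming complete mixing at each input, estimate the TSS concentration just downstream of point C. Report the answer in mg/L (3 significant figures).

After input A: C = (98.1·16 + 0.057·92.7) / 98.16 = 16.04 mg/L.
28.5 L/s = 0.0285 m³/s.
After input B: C = (98.16·16.04 + 0.0285·65) / 98.19 = 16.06 mg/L.
After input C: C = (98.19·16.06 + 0.501·110) / 98.69 = 16.54 mg/L.

16.5 mg/L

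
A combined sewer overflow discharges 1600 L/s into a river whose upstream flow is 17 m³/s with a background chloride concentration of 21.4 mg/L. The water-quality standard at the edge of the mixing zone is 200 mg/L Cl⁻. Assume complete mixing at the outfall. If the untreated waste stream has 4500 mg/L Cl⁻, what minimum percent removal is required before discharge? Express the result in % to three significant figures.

1600 L/s = 1.6 m³/s.
Mass balance: 200·18.6 = 1.6·Cₑ + 17·21.4.
Cₑ = (3720 − 363.8) / 1.6 = 2098 mg/L.
Required removal = 1 − 2098/4500 = 53.39 %.

53.4 %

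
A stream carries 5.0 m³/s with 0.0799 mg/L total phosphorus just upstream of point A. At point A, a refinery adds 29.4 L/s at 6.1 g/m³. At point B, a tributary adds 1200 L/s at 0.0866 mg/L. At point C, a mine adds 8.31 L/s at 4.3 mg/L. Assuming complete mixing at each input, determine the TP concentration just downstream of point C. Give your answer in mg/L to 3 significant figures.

0.115 mg/L

29.4 L/s = 0.0294 m³/s.
After input A: C = (5·0.0799 + 0.0294·6.1) / 5.029 = 0.1151 mg/L.
1200 L/s = 1.2 m³/s.
After input B: C = (5.029·0.1151 + 1.2·0.0866) / 6.229 = 0.1096 mg/L.
8.31 L/s = 0.00831 m³/s.
After input C: C = (6.229·0.1096 + 0.00831·4.3) / 6.238 = 0.1152 mg/L.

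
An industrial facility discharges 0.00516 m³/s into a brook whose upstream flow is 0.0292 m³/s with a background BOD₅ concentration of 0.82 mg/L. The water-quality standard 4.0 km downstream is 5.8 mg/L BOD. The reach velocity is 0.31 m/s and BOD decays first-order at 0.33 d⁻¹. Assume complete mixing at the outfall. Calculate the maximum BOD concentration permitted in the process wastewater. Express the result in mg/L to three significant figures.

35.9 mg/L

Travel time to the compliance point: t = 4000/0.31 = 1.29e+04 s = 0.1493 d; decay factor exp(−0.33·0.1493) = 0.9519.
So the concentration just after mixing may be at most 5.8/0.9519 = 6.093 mg/L.
Mass balance: 6.093·0.03436 = 0.00516·Cₑ + 0.0292·0.82.
Cₑ = (0.2094 − 0.02394) / 0.00516 = 35.93 mg/L.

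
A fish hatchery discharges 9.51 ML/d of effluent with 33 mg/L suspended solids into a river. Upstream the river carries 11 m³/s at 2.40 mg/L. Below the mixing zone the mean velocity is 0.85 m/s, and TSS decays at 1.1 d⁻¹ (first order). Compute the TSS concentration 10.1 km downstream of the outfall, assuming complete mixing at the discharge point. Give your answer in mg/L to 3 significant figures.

9.51 ML/d = 0.1101 m³/s.
After complete mixing, C₀ = (0.1101·33 + 11·2.4) / 11.11 = 2.703 mg/L.
Travel time t = 1.01e+04 m / 0.85 m/s = 1.188e+04 s = 0.1375 d.
C = 2.703·exp(−1.1·0.1375) = 2.703·0.8596 = 2.324 mg/L.

2.32 mg/L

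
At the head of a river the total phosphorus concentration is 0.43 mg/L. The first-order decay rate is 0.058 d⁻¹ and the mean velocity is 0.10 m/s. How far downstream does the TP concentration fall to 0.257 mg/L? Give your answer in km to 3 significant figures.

76.7 km

From C = C₀·e^(−kt), t = ln(C₀/C)/k = ln(0.43/0.257)/0.058 = 0.5147/0.058 = 8.874 d.
Distance = v·t = 0.10 m/s × 7.667e+05 s = 7.667e+04 m = 76.67 km.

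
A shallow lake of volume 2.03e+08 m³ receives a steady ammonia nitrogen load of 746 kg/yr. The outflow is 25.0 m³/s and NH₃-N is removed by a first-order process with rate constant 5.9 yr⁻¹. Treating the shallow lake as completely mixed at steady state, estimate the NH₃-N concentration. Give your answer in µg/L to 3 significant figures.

0.376 µg/L

Outflow Q = 25.0 m³/s × 3.156e+07 s/yr = 7.889e+08 m³/yr.
Steady-state CSTR mass balance: W = Q·C + k·V·C, so C = W/(Q + kV).
Q + kV = 7.889e+08 + 5.9·2.03e+08 = 1.987e+09 m³/yr.
C = 746/1.987e+09 = 3.755e-07 kg/m³ = 0.0003755 mg/L = 0.3755 µg/L.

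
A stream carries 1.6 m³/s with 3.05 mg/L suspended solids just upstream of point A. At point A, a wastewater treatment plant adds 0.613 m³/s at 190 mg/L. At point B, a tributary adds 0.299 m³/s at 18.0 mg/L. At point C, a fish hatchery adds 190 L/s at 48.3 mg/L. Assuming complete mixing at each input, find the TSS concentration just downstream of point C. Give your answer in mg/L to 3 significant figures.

After input A: C = (1.6·3.05 + 0.613·190) / 2.213 = 54.84 mg/L.
After input B: C = (2.213·54.84 + 0.299·18) / 2.512 = 50.45 mg/L.
190 L/s = 0.19 m³/s.
After input C: C = (2.512·50.45 + 0.19·48.3) / 2.702 = 50.3 mg/L.

50.3 mg/L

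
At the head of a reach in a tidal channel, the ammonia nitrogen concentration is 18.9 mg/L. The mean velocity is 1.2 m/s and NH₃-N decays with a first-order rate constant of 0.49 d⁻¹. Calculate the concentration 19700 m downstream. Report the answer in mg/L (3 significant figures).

Travel time t = 19700 m / 1.2 m/s = 1.97e+04/1.2 = 1.642e+04 s = 0.19 d.
First-order decay: C = 18.9·exp(−0.49·0.19) = 18.9·0.9111 = 17.22 mg/L.

17.2 mg/L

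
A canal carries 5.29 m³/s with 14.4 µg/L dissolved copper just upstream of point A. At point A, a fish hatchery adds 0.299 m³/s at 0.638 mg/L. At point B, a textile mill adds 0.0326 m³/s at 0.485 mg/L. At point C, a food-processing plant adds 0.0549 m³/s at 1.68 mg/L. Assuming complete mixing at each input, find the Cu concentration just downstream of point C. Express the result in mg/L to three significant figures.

0.0661 mg/L

14.4 µg/L = 0.0144 mg/L.
After input A: C = (5.29·0.0144 + 0.299·0.638) / 5.589 = 0.04776 mg/L.
After input B: C = (5.589·0.04776 + 0.0326·0.485) / 5.622 = 0.0503 mg/L.
After input C: C = (5.622·0.0503 + 0.0549·1.68) / 5.677 = 0.06606 mg/L.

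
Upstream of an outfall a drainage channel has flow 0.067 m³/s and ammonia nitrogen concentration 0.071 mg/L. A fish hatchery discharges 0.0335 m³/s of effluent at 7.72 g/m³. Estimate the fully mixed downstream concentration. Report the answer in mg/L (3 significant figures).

Flow-weighted mixing gives C = (0.0335·7.72 + 0.067·0.071) / (0.0335 + 0.067) = 0.2634/0.1005 = 2.621 mg/L.

2.62 mg/L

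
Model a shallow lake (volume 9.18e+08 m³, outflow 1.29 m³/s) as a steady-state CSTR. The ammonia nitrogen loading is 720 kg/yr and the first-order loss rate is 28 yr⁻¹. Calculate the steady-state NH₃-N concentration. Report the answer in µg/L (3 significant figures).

0.0280 µg/L

Outflow Q = 1.29 m³/s × 3.156e+07 s/yr = 4.071e+07 m³/yr.
Steady-state CSTR mass balance: W = Q·C + k·V·C, so C = W/(Q + kV).
Q + kV = 4.071e+07 + 28·9.18e+08 = 2.574e+10 m³/yr.
C = 720/2.574e+10 = 2.797e-08 kg/m³ = 2.797e-05 mg/L = 0.02797 µg/L.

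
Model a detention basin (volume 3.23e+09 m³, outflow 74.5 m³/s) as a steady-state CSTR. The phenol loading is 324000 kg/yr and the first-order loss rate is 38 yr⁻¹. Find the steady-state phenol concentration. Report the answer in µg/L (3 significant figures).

2.59 µg/L

Outflow Q = 74.5 m³/s × 3.156e+07 s/yr = 2.351e+09 m³/yr.
Steady-state CSTR mass balance: W = Q·C + k·V·C, so C = W/(Q + kV).
Q + kV = 2.351e+09 + 38·3.23e+09 = 1.251e+11 m³/yr.
C = 324000/1.251e+11 = 2.59e-06 kg/m³ = 0.00259 mg/L = 2.59 µg/L.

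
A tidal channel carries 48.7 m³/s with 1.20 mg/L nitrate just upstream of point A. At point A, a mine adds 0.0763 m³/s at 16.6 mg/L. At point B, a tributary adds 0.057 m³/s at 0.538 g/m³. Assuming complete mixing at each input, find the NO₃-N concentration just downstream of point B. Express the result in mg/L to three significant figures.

1.22 mg/L

After input A: C = (48.7·1.2 + 0.0763·16.6) / 48.78 = 1.224 mg/L.
After input B: C = (48.78·1.224 + 0.057·0.538) / 48.83 = 1.223 mg/L.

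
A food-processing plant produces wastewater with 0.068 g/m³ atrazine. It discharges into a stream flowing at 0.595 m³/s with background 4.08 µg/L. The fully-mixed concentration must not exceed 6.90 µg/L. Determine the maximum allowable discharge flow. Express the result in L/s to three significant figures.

4.08 µg/L = 0.00408 mg/L.
6.90 µg/L = 0.0069 mg/L.
Mass balance at complete mixing: C_std·(Q_w + Q_r) = Q_w·C_e + Q_r·C_b.
Rearranging, Q_w = Q_r·(C_std − C_b)/(C_e − C_std) = 0.595·(0.0069 − 0.00408) / (0.068 − 0.0069) = 0.02746 m³/s.
= 27.46 L/s.

27.5 L/s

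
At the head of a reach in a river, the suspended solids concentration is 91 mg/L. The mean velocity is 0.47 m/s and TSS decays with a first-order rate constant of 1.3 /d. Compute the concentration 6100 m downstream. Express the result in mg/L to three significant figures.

Travel time t = 6100 m / 0.47 m/s = 6100/0.47 = 1.298e+04 s = 0.1502 d.
First-order decay: C = 91·exp(−1.3·0.1502) = 91·0.8226 = 74.86 mg/L.

74.9 mg/L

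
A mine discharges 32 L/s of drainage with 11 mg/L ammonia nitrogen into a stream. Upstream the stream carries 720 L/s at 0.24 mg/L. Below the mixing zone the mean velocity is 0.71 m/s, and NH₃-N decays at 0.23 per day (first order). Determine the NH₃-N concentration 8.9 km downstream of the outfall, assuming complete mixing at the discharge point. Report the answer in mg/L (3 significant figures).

32 L/s = 0.032 m³/s.
720 L/s = 0.72 m³/s.
After complete mixing, C₀ = (0.032·11 + 0.72·0.24) / 0.752 = 0.6979 mg/L.
Travel time t = 8900 m / 0.71 m/s = 1.254e+04 s = 0.1451 d.
C = 0.6979·exp(−0.23·0.1451) = 0.6979·0.9672 = 0.675 mg/L.

0.675 mg/L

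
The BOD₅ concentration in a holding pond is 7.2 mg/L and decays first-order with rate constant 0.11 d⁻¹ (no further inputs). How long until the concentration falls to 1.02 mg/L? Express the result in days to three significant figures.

17.8 d

t = ln(C₀/C)/k = ln(7.2/1.02)/0.11 = 1.954/0.11 = 17.77 d.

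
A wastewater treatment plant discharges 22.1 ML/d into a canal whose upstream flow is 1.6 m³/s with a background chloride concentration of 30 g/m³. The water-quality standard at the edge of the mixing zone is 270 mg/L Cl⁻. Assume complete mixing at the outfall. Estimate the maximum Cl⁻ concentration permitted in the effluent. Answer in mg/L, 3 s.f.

22.1 ML/d = 0.2558 m³/s.
Mass balance: 270·1.856 = 0.2558·Cₑ + 1.6·30.
Cₑ = (501.1 − 48) / 0.2558 = 1771 mg/L.

1770 mg/L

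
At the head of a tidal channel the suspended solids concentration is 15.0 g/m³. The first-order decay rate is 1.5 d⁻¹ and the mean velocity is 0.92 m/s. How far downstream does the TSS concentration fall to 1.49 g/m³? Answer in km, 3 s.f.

From C = C₀·e^(−kt), t = ln(C₀/C)/k = ln(15.0/1.49)/1.5 = 2.309/1.5 = 1.54 d.
Distance = v·t = 0.92 m/s × 1.33e+05 s = 1.224e+05 m = 122.4 km.

122 km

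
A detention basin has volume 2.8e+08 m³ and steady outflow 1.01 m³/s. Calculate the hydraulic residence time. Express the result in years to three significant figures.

8.78 yr

Q = 1.01 m³/s × 3.156e+07 s/yr = 3.187e+07 m³/yr.
Hydraulic residence time τ = V/Q = 2.8e+08/3.187e+07 = 8.785 yr.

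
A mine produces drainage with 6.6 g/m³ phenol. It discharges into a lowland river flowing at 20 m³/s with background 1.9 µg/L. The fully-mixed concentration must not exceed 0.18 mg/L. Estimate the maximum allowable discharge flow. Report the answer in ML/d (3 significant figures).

47.9 ML/d

1.9 µg/L = 0.0019 mg/L.
Mass balance at complete mixing: C_std·(Q_w + Q_r) = Q_w·C_e + Q_r·C_b.
Rearranging, Q_w = Q_r·(C_std − C_b)/(C_e − C_std) = 20·(0.18 − 0.0019) / (6.6 − 0.18) = 0.5548 m³/s.
= 47.94 ML/d.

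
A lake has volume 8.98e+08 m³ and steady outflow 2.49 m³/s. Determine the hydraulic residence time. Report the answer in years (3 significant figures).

11.4 yr

Q = 2.49 m³/s × 3.156e+07 s/yr = 7.858e+07 m³/yr.
Hydraulic residence time τ = V/Q = 8.98e+08/7.858e+07 = 11.43 yr.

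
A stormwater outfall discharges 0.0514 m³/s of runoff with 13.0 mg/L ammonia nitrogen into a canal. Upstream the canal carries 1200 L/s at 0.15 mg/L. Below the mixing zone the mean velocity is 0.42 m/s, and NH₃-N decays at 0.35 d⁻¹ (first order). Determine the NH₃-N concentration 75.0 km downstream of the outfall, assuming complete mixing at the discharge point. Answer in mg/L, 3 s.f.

0.329 mg/L

1200 L/s = 1.2 m³/s.
After complete mixing, C₀ = (0.0514·13 + 1.2·0.15) / 1.251 = 0.6778 mg/L.
Travel time t = 7.5e+04 m / 0.42 m/s = 1.786e+05 s = 2.067 d.
C = 0.6778·exp(−0.35·2.067) = 0.6778·0.4851 = 0.3288 mg/L.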